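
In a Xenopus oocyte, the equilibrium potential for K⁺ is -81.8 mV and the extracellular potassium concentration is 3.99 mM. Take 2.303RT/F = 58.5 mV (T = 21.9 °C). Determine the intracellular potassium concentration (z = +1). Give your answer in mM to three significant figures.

Nernst: E = (58.5/1) · log₁₀([out]/[in]), so log₁₀([out]/[in]) = -81.8 × 1 / 58.5 = -1.3983.
[out]/[in] = 10^(-1.3983) = 0.03997.
[in] = 3.99 / 0.03997 = 99.83 mM.

99.8 mM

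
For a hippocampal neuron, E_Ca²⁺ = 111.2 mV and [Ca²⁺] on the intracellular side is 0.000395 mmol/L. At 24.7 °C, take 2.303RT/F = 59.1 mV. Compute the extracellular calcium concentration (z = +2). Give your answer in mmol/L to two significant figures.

Nernst: E = (59.1/2) · log₁₀([out]/[in]), so log₁₀([out]/[in]) = 111.2 × 2 / 59.1 = 3.7631.
[out]/[in] = 10^(3.7631) = 5796.
[out] = 5796 × 0.000395 = 2.289 mmol/L.

2.3 mmol/L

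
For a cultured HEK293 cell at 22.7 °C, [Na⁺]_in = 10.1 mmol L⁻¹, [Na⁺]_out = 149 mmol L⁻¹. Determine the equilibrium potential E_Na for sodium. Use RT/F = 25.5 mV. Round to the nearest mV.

E = (25.5/z) · ln([Na⁺]_out/[Na⁺]_in) with z = +1.
= (25.5/1) · ln(149/10.1) = 25.50 · ln(14.75)
= 25.50 · (2.6914) = 68.63 mV

69 mV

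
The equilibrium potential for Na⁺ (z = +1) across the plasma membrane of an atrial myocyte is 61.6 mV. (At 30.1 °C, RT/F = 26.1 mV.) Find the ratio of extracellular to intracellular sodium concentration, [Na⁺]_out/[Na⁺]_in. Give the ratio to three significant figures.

10.6

ln([out]/[in]) = E·z/(26.1) = 61.6 × 1 / 26.1 = 2.3602
[out]/[in] = e^(2.3602) = 10.59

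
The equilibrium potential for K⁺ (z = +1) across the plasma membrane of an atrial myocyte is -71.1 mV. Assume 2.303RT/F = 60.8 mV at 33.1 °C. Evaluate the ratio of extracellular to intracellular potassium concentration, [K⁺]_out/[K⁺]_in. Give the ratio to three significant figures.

log₁₀([out]/[in]) = E·z/(60.8) = -71.1 × 1 / 60.8 = -1.1694
[out]/[in] = 10^(-1.1694) = 0.0677

0.0677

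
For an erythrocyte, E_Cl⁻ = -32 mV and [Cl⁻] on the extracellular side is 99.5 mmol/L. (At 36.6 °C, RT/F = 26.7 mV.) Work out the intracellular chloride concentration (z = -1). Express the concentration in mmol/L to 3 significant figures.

Nernst: E = (26.7/-1) · ln([out]/[in]), so ln([out]/[in]) = -32.0 × -1 / 26.7 = 1.1985.
[out]/[in] = e^(1.1985) = 3.315.
[in] = 99.5 / 3.315 = 30.01 mmol/L.

30.0 mmol/L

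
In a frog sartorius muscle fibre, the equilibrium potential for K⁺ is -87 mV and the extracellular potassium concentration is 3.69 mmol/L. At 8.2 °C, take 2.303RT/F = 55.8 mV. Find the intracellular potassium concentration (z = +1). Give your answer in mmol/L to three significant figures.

134 mmol/L

Nernst: E = (55.8/1) · log₁₀([out]/[in]), so log₁₀([out]/[in]) = -87.0 × 1 / 55.8 = -1.5591.
[out]/[in] = 10^(-1.5591) = 0.0276.
[in] = 3.69 / 0.0276 = 133.7 mmol/L.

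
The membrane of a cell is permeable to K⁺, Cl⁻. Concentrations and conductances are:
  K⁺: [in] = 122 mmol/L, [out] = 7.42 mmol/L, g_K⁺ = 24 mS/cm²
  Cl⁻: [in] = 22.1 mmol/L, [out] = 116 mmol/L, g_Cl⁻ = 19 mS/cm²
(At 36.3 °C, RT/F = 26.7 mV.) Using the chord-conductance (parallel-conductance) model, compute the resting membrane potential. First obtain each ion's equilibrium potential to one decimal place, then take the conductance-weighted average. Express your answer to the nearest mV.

-61 mV

E_K⁺ = (26.7/1)·ln(7.42/122) = -74.8 mV
E_Cl⁻ = (26.7/-1)·ln(116/22.1) = -44.3 mV
Vm = (Σ gᵢEᵢ)/(Σ gᵢ) = (24·-74.8 + 19·-44.3) / (24 + 19)
= -2636.90 / 43 = -61.32 mV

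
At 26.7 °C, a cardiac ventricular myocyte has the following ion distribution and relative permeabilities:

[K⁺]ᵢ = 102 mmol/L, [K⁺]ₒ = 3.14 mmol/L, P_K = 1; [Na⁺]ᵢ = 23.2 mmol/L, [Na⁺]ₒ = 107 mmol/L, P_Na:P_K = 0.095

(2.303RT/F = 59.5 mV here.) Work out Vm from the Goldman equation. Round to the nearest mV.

-53 mV

Vm = 59.5 · log₁₀[(Σ P·[cation]ₒ + Σ P·[anion]ᵢ) / (Σ P·[cation]ᵢ + Σ P·[anion]ₒ)]
Numerator = 1×3.14 + 0.095×107 = 13.31
Denominator = 1×102 + 0.095×23.2 = 104.2
Vm = 59.5 · log₁₀(0.12768) = 59.5 × (-0.8939) = -53.19 mV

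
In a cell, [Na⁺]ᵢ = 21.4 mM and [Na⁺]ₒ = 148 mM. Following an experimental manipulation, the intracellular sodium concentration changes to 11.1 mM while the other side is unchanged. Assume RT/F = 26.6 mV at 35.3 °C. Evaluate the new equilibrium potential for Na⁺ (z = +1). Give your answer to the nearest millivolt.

After the shift: [Na⁺]_out = 148, [Na⁺]_in = 11.1 mM.
E_new = (26.6/1)·ln(148/11.1) = 26.60 · (2.5903) = 68.90 mV

69 mV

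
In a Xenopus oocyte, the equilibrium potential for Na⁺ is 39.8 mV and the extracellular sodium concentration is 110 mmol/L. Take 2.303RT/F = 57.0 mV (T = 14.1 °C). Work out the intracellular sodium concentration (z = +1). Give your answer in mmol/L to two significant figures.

22 mmol/L

Nernst: E = (57.0/1) · log₁₀([out]/[in]), so log₁₀([out]/[in]) = 39.8 × 1 / 57.0 = 0.6982.
[out]/[in] = 10^(0.6982) = 4.992.
[in] = 110 / 4.992 = 22.04 mmol/L.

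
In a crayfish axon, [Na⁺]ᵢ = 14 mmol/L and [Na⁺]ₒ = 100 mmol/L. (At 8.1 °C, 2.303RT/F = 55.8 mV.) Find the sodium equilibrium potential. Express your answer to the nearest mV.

48 mV

E = (55.8/z) · log₁₀([Na⁺]_out/[Na⁺]_in) with z = +1.
= (55.8/1) · log₁₀(100/14) = 55.80 · log₁₀(7.143)
= 55.80 · (0.8539) = 47.65 mV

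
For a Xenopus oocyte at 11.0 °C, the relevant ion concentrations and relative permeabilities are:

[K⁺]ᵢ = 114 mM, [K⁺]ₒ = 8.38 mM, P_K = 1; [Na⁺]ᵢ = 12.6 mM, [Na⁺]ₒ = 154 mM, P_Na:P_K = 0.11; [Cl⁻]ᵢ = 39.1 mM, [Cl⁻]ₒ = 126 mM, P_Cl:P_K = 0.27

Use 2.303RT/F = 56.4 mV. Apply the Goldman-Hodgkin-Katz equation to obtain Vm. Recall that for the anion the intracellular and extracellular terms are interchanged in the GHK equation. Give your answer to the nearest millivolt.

Vm = 56.4 · log₁₀[(Σ P·[cation]ₒ + Σ P·[anion]ᵢ) / (Σ P·[cation]ᵢ + Σ P·[anion]ₒ)]
Numerator = 1×8.38 + 0.11×154 + 0.27×39.1 = 35.88
Denominator = 1×114 + 0.11×12.6 + 0.27×126 = 149.4
Vm = 56.4 · log₁₀(0.24013) = 56.4 × (-0.6196) = -34.94 mV

-35 mV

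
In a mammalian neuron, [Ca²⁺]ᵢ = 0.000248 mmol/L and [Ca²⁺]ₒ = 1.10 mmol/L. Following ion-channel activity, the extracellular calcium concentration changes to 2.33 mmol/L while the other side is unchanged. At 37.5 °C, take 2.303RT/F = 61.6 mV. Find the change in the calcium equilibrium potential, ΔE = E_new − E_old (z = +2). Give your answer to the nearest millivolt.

10 mV

E_old = (61.6/2)·log₁₀(1.10/0.000248) = 112.33 mV
E_new = (61.6/2)·log₁₀(2.33/0.000248) = 122.37 mV
ΔE = 122.37 − (112.33) = 10.04 mV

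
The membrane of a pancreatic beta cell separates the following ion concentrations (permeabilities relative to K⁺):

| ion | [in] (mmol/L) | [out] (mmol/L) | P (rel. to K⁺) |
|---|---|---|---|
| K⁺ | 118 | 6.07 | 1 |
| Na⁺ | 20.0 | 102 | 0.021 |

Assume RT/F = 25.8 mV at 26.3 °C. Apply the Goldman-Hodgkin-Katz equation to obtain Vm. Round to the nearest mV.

Vm = 25.8 · ln[(Σ P·[cation]ₒ + Σ P·[anion]ᵢ) / (Σ P·[cation]ᵢ + Σ P·[anion]ₒ)]
Numerator = 1×6.07 + 0.021×102 = 8.212
Denominator = 1×118 + 0.021×20.0 = 118.4
Vm = 25.8 · ln(0.069346) = 25.8 × (-2.6686) = -68.85 mV

-69 mV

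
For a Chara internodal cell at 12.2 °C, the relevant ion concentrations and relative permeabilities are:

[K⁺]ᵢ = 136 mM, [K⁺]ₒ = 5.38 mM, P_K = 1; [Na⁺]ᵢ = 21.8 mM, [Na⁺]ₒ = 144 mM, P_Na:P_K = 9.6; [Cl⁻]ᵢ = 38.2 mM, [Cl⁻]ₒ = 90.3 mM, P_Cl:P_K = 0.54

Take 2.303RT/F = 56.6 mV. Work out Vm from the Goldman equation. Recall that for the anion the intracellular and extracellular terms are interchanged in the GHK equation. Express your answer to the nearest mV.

Vm = 56.6 · log₁₀[(Σ P·[cation]ₒ + Σ P·[anion]ᵢ) / (Σ P·[cation]ᵢ + Σ P·[anion]ₒ)]
Numerator = 1×5.38 + 9.6×144 + 0.54×38.2 = 1408
Denominator = 1×136 + 9.6×21.8 + 0.54×90.3 = 394
Vm = 56.6 · log₁₀(3.5743) = 56.6 × (0.5532) = 31.31 mV

31 mV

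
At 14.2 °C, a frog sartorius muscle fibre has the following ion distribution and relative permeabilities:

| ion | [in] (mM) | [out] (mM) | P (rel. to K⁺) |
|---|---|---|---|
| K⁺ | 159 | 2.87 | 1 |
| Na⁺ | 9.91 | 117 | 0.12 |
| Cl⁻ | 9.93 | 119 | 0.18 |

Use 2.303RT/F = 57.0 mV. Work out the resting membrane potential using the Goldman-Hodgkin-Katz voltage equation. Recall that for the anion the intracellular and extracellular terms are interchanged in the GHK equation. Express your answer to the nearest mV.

-56 mV

Vm = 57.0 · log₁₀[(Σ P·[cation]ₒ + Σ P·[anion]ᵢ) / (Σ P·[cation]ᵢ + Σ P·[anion]ₒ)]
Numerator = 1×2.87 + 0.12×117 + 0.18×9.93 = 18.7
Denominator = 1×159 + 0.12×9.91 + 0.18×119 = 181.6
Vm = 57.0 · log₁₀(0.10295) = 57.0 × (-0.9874) = -56.28 mV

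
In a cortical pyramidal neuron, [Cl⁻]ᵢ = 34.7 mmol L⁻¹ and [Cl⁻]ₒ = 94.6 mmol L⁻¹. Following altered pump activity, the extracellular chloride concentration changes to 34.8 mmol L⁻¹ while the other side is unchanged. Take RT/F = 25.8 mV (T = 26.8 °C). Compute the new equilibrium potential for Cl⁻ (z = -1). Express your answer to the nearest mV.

After the shift: [Cl⁻]_out = 34.8, [Cl⁻]_in = 34.7 mmol L⁻¹.
E_new = (25.8/-1)·ln(34.8/34.7) = -25.80 · (0.0029) = -0.07 mV

0 mV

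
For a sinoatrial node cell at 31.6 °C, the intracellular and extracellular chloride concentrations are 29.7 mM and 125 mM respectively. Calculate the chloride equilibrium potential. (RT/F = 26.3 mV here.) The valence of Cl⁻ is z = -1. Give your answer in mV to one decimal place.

E = (26.3/z) · ln([Cl⁻]_out/[Cl⁻]_in) with z = -1.
For an anion, dividing by z = -1 reverses the sign.
= (26.3/-1) · ln(125/29.7) = -26.30 · ln(4.209)
= -26.30 · (1.4372) = -37.80 mV

-37.8 mV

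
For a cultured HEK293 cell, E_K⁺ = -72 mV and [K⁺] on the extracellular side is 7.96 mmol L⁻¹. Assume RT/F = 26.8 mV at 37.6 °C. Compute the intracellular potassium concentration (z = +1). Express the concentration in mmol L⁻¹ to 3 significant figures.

Nernst: E = (26.8/1) · ln([out]/[in]), so ln([out]/[in]) = -72.0 × 1 / 26.8 = -2.6866.
[out]/[in] = e^(-2.6866) = 0.06811.
[in] = 7.96 / 0.06811 = 116.9 mmol L⁻¹.

117 mmol L⁻¹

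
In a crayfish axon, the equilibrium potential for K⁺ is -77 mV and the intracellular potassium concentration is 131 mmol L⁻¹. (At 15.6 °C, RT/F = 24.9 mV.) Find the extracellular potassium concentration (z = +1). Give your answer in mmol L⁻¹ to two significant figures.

Nernst: E = (24.9/1) · ln([out]/[in]), so ln([out]/[in]) = -77.0 × 1 / 24.9 = -3.0924.
[out]/[in] = e^(-3.0924) = 0.04539.
[out] = 0.04539 × 131 = 5.947 mmol L⁻¹.

5.9 mmol L⁻¹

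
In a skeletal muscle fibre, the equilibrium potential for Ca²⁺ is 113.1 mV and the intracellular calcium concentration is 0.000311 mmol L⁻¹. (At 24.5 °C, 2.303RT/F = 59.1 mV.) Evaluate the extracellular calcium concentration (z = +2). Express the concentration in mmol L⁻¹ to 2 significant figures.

Nernst: E = (59.1/2) · log₁₀([out]/[in]), so log₁₀([out]/[in]) = 113.1 × 2 / 59.1 = 3.8274.
[out]/[in] = 10^(3.8274) = 6721.
[out] = 6721 × 0.000311 = 2.09 mmol L⁻¹.

2.1 mmol L⁻¹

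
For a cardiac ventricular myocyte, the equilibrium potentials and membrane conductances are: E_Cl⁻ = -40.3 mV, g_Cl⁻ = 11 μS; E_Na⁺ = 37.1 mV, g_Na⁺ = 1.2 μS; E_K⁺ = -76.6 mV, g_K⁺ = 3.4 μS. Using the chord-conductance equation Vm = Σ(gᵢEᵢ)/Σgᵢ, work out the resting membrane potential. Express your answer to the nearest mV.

-42 mV

Σ gᵢEᵢ = 11·(-40.3) + 1.2·(37.1) + 3.4·(-76.6) = -659.22
Σ gᵢ = 11 + 1.2 + 3.4 = 15.6
Vm = -659.22 / 15.6 = -42.26 mV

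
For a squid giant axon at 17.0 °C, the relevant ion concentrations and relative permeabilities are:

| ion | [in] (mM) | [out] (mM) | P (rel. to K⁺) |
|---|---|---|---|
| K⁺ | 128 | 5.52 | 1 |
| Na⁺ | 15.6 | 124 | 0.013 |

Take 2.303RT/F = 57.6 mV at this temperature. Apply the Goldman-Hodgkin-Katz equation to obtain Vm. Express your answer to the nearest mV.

-72 mV

Vm = 57.6 · log₁₀[(Σ P·[cation]ₒ + Σ P·[anion]ᵢ) / (Σ P·[cation]ᵢ + Σ P·[anion]ₒ)]
Numerator = 1×5.52 + 0.013×124 = 7.132
Denominator = 1×128 + 0.013×15.6 = 128.2
Vm = 57.6 · log₁₀(0.055631) = 57.6 × (-1.2547) = -72.27 mV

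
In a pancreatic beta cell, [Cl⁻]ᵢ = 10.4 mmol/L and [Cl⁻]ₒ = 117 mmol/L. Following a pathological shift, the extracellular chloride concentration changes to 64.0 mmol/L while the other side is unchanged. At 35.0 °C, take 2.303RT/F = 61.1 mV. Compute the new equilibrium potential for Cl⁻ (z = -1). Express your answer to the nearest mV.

After the shift: [Cl⁻]_out = 64.0, [Cl⁻]_in = 10.4 mmol/L.
E_new = (61.1/-1)·log₁₀(64.0/10.4) = -61.10 · (0.7891) = -48.22 mV

-48 mV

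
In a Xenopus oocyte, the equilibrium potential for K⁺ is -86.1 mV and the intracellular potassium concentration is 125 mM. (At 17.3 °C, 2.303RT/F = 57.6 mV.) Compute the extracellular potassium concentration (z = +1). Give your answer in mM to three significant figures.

4.00 mM

Nernst: E = (57.6/1) · log₁₀([out]/[in]), so log₁₀([out]/[in]) = -86.1 × 1 / 57.6 = -1.4948.
[out]/[in] = 10^(-1.4948) = 0.032.
[out] = 0.032 × 125 = 4.001 mM.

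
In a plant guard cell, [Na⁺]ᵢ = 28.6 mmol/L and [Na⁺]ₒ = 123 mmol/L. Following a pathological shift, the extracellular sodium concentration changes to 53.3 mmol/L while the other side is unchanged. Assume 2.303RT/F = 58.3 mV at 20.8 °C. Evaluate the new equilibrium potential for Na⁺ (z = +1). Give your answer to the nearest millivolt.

16 mV

After the shift: [Na⁺]_out = 53.3, [Na⁺]_in = 28.6 mmol/L.
E_new = (58.3/1)·log₁₀(53.3/28.6) = 58.30 · (0.2704) = 15.76 mV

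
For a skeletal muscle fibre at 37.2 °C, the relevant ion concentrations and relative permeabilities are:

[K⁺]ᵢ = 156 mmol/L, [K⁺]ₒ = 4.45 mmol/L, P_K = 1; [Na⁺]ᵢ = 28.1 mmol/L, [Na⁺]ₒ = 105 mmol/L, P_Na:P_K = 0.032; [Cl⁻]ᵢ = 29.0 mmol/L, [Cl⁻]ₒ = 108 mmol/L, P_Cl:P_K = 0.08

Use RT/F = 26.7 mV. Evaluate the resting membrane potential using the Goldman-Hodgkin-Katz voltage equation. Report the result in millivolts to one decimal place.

-74.6 mV

Vm = 26.7 · ln[(Σ P·[cation]ₒ + Σ P·[anion]ᵢ) / (Σ P·[cation]ᵢ + Σ P·[anion]ₒ)]
Numerator = 1×4.45 + 0.032×105 + 0.08×29.0 = 10.13
Denominator = 1×156 + 0.032×28.1 + 0.08×108 = 165.5
Vm = 26.7 · ln(0.061194) = 26.7 × (-2.7937) = -74.59 mV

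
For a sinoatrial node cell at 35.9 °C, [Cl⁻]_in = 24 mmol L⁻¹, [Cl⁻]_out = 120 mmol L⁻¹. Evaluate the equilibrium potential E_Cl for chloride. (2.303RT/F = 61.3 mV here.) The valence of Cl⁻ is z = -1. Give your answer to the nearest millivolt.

E = (61.3/z) · log₁₀([Cl⁻]_out/[Cl⁻]_in) with z = -1.
For an anion, dividing by z = -1 reverses the sign.
= (61.3/-1) · log₁₀(120/24) = -61.30 · log₁₀(5)
= -61.30 · (0.6990) = -42.85 mV

-43 mV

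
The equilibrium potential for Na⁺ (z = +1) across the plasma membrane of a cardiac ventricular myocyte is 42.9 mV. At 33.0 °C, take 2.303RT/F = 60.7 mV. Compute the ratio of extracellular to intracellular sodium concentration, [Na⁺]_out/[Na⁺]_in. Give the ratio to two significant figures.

5.1

log₁₀([out]/[in]) = E·z/(60.7) = 42.9 × 1 / 60.7 = 0.7068
[out]/[in] = 10^(0.7068) = 5.09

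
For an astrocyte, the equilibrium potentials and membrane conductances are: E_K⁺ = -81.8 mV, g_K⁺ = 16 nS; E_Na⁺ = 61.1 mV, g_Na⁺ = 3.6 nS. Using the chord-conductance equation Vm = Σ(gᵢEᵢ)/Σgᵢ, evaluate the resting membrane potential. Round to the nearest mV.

-56 mV

Σ gᵢEᵢ = 16·(-81.8) + 3.6·(61.1) = -1088.84
Σ gᵢ = 16 + 3.6 = 19.6
Vm = -1088.84 / 19.6 = -55.55 mV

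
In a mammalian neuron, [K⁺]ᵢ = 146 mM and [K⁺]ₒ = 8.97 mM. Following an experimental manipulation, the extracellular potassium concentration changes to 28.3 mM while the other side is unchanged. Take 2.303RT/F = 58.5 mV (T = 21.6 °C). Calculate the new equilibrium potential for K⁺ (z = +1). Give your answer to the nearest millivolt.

-42 mV

After the shift: [K⁺]_out = 28.3, [K⁺]_in = 146 mM.
E_new = (58.5/1)·log₁₀(28.3/146) = 58.50 · (-0.7126) = -41.69 mV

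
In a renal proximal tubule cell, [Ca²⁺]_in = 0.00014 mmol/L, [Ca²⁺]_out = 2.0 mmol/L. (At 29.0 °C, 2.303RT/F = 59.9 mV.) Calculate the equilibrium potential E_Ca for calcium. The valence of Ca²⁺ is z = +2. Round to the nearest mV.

E = (59.9/z) · log₁₀([Ca²⁺]_out/[Ca²⁺]_in) with z = +2.
= (59.9/2) · log₁₀(2.0/0.00014) = 29.95 · log₁₀(1.429e+04)
= 29.95 · (4.1549) = 124.44 mV

124 mV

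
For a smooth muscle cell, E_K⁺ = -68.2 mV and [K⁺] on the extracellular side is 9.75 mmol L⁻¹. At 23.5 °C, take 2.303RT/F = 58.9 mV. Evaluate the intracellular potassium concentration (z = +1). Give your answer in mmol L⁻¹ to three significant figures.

Nernst: E = (58.9/1) · log₁₀([out]/[in]), so log₁₀([out]/[in]) = -68.2 × 1 / 58.9 = -1.1579.
[out]/[in] = 10^(-1.1579) = 0.06952.
[in] = 9.75 / 0.06952 = 140.2 mmol L⁻¹.

140 mmol L⁻¹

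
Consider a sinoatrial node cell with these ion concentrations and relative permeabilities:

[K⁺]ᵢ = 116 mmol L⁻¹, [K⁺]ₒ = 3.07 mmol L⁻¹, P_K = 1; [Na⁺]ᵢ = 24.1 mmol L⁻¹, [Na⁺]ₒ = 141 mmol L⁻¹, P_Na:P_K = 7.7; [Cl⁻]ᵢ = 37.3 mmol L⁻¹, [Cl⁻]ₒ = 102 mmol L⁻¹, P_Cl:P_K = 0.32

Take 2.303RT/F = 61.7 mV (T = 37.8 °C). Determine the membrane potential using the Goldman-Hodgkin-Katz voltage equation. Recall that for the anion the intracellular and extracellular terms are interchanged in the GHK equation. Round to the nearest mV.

Vm = 61.7 · log₁₀[(Σ P·[cation]ₒ + Σ P·[anion]ᵢ) / (Σ P·[cation]ᵢ + Σ P·[anion]ₒ)]
Numerator = 1×3.07 + 7.7×141 + 0.32×37.3 = 1101
Denominator = 1×116 + 7.7×24.1 + 0.32×102 = 334.2
Vm = 61.7 · log₁₀(3.2935) = 61.7 × (0.5177) = 31.94 mV

32 mV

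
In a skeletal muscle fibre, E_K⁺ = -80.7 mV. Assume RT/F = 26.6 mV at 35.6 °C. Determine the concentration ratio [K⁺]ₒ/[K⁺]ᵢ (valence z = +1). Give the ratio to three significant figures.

0.0481

ln([out]/[in]) = E·z/(26.6) = -80.7 × 1 / 26.6 = -3.0338
[out]/[in] = e^(-3.0338) = 0.04813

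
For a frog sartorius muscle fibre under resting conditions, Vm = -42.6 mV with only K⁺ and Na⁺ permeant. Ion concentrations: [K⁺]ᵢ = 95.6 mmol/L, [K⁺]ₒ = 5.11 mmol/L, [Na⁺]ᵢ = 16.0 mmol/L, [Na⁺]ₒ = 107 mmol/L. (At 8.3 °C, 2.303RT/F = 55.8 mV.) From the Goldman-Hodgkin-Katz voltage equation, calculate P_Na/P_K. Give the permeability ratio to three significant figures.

0.109

Let α = P_Na/P_K. GHK: Vm = 55.8·log₁₀[(Kₒ + α·Naₒ)/(Kᵢ + α·Naᵢ)].
10^(Vm/55.8) = 10^(-42.6/55.8) = 0.17241
So 0.17241·(Kᵢ + α·Naᵢ) = Kₒ + α·Naₒ → α = (0.17241·95.6 − 5.11) / (107.0 − 0.17241·16.0)
α = (16.48 − 5.11) / (107.0 − 2.759) = 11.37/104.2 = 0.1091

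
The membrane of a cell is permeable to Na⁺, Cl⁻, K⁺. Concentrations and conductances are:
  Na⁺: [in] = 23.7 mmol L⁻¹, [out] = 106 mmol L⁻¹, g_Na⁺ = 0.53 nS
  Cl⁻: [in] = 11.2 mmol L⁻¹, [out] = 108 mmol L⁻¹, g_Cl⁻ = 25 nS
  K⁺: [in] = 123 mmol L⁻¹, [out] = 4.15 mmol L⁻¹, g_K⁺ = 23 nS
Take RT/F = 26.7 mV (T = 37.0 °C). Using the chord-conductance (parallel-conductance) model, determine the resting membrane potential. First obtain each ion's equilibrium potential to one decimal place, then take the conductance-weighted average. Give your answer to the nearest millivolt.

E_Na⁺ = (26.7/1)·ln(106/23.7) = 40.0 mV
E_Cl⁻ = (26.7/-1)·ln(108/11.2) = -60.5 mV
E_K⁺ = (26.7/1)·ln(4.15/123) = -90.5 mV
Vm = (Σ gᵢEᵢ)/(Σ gᵢ) = (0.53·40.0 + 25·-60.5 + 23·-90.5) / (0.53 + 25 + 23)
= -3572.80 / 48.53 = -73.62 mV

-74 mV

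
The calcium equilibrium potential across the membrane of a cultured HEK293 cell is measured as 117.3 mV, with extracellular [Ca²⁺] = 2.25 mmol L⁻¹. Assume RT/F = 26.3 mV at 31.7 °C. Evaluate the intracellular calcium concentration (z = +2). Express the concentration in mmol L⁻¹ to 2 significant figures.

0.00030 mmol L⁻¹

Nernst: E = (26.3/2) · ln([out]/[in]), so ln([out]/[in]) = 117.3 × 2 / 26.3 = 8.9202.
[out]/[in] = e^(8.9202) = 7481.
[in] = 2.25 / 7481 = 0.0003008 mmol L⁻¹.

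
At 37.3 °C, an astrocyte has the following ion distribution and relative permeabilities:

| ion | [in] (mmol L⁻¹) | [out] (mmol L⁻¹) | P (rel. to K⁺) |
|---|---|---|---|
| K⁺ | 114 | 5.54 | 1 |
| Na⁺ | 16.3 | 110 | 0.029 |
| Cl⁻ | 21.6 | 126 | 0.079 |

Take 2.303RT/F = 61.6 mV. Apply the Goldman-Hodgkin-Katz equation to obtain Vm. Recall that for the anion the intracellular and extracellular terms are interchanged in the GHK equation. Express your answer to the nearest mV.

Vm = 61.6 · log₁₀[(Σ P·[cation]ₒ + Σ P·[anion]ᵢ) / (Σ P·[cation]ᵢ + Σ P·[anion]ₒ)]
Numerator = 1×5.54 + 0.029×110 + 0.079×21.6 = 10.44
Denominator = 1×114 + 0.029×16.3 + 0.079×126 = 124.4
Vm = 61.6 · log₁₀(0.083876) = 61.6 × (-1.0764) = -66.30 mV

-66 mV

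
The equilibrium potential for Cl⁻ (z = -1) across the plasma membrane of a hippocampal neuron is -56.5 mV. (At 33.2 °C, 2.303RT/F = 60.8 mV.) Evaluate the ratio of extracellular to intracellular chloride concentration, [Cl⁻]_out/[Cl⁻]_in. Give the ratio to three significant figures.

log₁₀([out]/[in]) = E·z/(60.8) = -56.5 × -1 / 60.8 = 0.9293
[out]/[in] = 10^(0.9293) = 8.497

8.50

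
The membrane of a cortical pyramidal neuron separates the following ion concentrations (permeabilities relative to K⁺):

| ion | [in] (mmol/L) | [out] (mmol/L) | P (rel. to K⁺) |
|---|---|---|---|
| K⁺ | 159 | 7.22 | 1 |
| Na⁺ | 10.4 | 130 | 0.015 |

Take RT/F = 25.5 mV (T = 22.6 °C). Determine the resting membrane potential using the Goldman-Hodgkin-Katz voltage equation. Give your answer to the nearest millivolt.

-73 mV

Vm = 25.5 · ln[(Σ P·[cation]ₒ + Σ P·[anion]ᵢ) / (Σ P·[cation]ᵢ + Σ P·[anion]ₒ)]
Numerator = 1×7.22 + 0.015×130 = 9.17
Denominator = 1×159 + 0.015×10.4 = 159.2
Vm = 25.5 · ln(0.057616) = 25.5 × (-2.8539) = -72.78 mV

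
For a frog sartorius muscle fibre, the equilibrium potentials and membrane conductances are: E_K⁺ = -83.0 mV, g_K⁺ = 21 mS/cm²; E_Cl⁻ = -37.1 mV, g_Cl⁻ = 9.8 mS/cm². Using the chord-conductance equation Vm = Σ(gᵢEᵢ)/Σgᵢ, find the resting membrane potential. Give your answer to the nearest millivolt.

-68 mV

Σ gᵢEᵢ = 21·(-83.0) + 9.8·(-37.1) = -2106.58
Σ gᵢ = 21 + 9.8 = 30.8
Vm = -2106.58 / 30.8 = -68.40 mV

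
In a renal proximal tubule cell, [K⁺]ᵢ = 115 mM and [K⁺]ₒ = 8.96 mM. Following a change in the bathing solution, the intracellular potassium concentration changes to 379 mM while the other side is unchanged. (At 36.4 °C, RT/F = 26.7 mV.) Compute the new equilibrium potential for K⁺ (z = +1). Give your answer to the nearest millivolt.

-100 mV

After the shift: [K⁺]_out = 8.96, [K⁺]_in = 379 mM.
E_new = (26.7/1)·ln(8.96/379) = 26.70 · (-3.7448) = -99.99 mV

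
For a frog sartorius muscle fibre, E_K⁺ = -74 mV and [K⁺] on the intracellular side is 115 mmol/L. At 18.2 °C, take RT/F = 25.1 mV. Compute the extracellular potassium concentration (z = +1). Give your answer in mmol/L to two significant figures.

Nernst: E = (25.1/1) · ln([out]/[in]), so ln([out]/[in]) = -74.0 × 1 / 25.1 = -2.9482.
[out]/[in] = e^(-2.9482) = 0.05243.
[out] = 0.05243 × 115 = 6.03 mmol/L.

6.0 mmol/L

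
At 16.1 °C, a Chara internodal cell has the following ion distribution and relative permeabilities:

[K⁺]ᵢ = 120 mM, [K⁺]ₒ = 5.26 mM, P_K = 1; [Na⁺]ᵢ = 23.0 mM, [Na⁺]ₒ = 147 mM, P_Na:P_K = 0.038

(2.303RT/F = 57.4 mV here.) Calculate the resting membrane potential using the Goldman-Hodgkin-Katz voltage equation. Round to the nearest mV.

Vm = 57.4 · log₁₀[(Σ P·[cation]ₒ + Σ P·[anion]ᵢ) / (Σ P·[cation]ᵢ + Σ P·[anion]ₒ)]
Numerator = 1×5.26 + 0.038×147 = 10.85
Denominator = 1×120 + 0.038×23.0 = 120.9
Vm = 57.4 · log₁₀(0.08973) = 57.4 × (-1.0471) = -60.10 mV

-60 mV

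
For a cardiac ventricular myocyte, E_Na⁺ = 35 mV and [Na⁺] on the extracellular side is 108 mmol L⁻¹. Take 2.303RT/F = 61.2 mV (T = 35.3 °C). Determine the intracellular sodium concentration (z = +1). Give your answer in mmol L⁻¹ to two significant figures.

29 mmol L⁻¹

Nernst: E = (61.2/1) · log₁₀([out]/[in]), so log₁₀([out]/[in]) = 35.0 × 1 / 61.2 = 0.5719.
[out]/[in] = 10^(0.5719) = 3.732.
[in] = 108 / 3.732 = 28.94 mmol L⁻¹.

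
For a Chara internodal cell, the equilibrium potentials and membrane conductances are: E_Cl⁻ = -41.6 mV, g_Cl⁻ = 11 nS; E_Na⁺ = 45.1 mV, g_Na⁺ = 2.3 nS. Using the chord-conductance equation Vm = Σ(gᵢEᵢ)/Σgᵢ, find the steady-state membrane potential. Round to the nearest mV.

-27 mV

Σ gᵢEᵢ = 11·(-41.6) + 2.3·(45.1) = -353.87
Σ gᵢ = 11 + 2.3 = 13.3
Vm = -353.87 / 13.3 = -26.61 mV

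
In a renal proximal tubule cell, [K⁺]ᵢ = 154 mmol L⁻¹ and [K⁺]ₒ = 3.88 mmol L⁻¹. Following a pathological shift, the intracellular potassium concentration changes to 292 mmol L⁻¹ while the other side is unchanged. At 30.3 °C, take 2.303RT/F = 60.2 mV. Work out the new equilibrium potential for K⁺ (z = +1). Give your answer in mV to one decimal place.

After the shift: [K⁺]_out = 3.88, [K⁺]_in = 292 mmol L⁻¹.
E_new = (60.2/1)·log₁₀(3.88/292) = 60.20 · (-1.8766) = -112.97 mV

-113.0 mV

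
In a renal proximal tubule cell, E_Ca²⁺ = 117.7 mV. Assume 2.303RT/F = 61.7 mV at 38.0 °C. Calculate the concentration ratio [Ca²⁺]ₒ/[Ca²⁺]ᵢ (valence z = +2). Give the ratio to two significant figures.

log₁₀([out]/[in]) = E·z/(61.7) = 117.7 × 2 / 61.7 = 3.8152
[out]/[in] = 10^(3.8152) = 6535

6500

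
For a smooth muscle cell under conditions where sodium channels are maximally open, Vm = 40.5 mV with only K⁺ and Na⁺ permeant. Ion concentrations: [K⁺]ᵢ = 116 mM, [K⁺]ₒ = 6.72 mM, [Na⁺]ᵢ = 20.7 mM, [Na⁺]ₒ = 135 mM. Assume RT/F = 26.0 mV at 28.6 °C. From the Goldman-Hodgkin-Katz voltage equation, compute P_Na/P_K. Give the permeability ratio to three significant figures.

Let α = P_Na/P_K. GHK: Vm = 26.0·ln[(Kₒ + α·Naₒ)/(Kᵢ + α·Naᵢ)].
e^(Vm/26.0) = e^(40.5/26.0) = 4.7479
So 4.7479·(Kᵢ + α·Naᵢ) = Kₒ + α·Naₒ → α = (4.7479·116.0 − 6.72) / (135.0 − 4.7479·20.7)
α = (550.8 − 6.72) / (135.0 − 98.28) = 544/36.72 = 14.82

14.8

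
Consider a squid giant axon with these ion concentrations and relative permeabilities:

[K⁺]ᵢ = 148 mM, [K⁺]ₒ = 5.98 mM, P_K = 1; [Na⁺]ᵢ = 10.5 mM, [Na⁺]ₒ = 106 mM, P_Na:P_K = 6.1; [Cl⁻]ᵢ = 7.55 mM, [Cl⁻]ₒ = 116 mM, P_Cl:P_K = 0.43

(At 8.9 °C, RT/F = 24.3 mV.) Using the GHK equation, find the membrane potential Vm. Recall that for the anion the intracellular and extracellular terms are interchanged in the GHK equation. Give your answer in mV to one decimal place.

Vm = 24.3 · ln[(Σ P·[cation]ₒ + Σ P·[anion]ᵢ) / (Σ P·[cation]ᵢ + Σ P·[anion]ₒ)]
Numerator = 1×5.98 + 6.1×106 + 0.43×7.55 = 655.8
Denominator = 1×148 + 6.1×10.5 + 0.43×116 = 261.9
Vm = 24.3 · ln(2.5038) = 24.3 × (0.9178) = 22.30 mV

22.3 mV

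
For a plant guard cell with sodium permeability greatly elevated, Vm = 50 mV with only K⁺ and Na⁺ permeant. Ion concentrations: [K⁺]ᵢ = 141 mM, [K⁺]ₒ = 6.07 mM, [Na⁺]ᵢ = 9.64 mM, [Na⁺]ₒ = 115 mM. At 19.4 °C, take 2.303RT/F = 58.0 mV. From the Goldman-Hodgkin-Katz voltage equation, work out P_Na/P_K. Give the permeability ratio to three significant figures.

22.8

Let α = P_Na/P_K. GHK: Vm = 58.0·log₁₀[(Kₒ + α·Naₒ)/(Kᵢ + α·Naᵢ)].
10^(Vm/58.0) = 10^(50.0/58.0) = 7.279
So 7.279·(Kᵢ + α·Naᵢ) = Kₒ + α·Naₒ → α = (7.279·141.0 − 6.07) / (115.0 − 7.279·9.64)
α = (1026 − 6.07) / (115.0 − 70.17) = 1020/44.83 = 22.76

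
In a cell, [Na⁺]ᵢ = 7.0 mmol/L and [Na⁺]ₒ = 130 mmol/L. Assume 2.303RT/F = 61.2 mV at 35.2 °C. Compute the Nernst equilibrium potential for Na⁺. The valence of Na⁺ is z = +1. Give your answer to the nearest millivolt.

E = (61.2/z) · log₁₀([Na⁺]_out/[Na⁺]_in) with z = +1.
= (61.2/1) · log₁₀(130/7.0) = 61.20 · log₁₀(18.57)
= 61.20 · (1.2688) = 77.65 mV

78 mV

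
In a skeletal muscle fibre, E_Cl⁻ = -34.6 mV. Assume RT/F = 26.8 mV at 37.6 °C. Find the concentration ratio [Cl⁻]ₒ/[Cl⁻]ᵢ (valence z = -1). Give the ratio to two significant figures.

ln([out]/[in]) = E·z/(26.8) = -34.6 × -1 / 26.8 = 1.2910
[out]/[in] = e^(1.2910) = 3.637

3.6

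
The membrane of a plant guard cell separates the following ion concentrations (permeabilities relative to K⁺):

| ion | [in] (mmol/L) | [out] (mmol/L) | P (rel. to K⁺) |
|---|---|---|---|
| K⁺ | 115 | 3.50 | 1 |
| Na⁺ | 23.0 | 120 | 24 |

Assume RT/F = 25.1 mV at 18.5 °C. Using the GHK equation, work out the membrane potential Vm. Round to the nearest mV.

37 mV

Vm = 25.1 · ln[(Σ P·[cation]ₒ + Σ P·[anion]ᵢ) / (Σ P·[cation]ᵢ + Σ P·[anion]ₒ)]
Numerator = 1×3.50 + 24×120 = 2884
Denominator = 1×115 + 24×23.0 = 667
Vm = 25.1 · ln(4.3231) = 25.1 × (1.4640) = 36.75 mV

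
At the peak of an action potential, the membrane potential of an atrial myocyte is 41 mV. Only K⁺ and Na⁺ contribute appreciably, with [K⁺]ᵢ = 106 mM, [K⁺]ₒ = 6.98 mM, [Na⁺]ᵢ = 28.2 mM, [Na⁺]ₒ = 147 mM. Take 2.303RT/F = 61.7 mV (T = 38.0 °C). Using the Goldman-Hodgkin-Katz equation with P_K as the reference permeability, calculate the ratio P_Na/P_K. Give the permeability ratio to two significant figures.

Let α = P_Na/P_K. GHK: Vm = 61.7·log₁₀[(Kₒ + α·Naₒ)/(Kᵢ + α·Naᵢ)].
10^(Vm/61.7) = 10^(41.0/61.7) = 4.6186
So 4.6186·(Kᵢ + α·Naᵢ) = Kₒ + α·Naₒ → α = (4.6186·106.0 − 6.98) / (147.0 − 4.6186·28.2)
α = (489.6 − 6.98) / (147.0 − 130.2) = 482.6/16.76 = 28.8

29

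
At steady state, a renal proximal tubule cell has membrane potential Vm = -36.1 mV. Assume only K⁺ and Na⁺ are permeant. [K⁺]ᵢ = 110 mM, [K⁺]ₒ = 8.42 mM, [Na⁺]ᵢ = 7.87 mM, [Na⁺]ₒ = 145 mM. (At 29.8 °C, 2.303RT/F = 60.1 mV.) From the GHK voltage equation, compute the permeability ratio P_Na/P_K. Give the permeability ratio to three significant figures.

0.134

Let α = P_Na/P_K. GHK: Vm = 60.1·log₁₀[(Kₒ + α·Naₒ)/(Kᵢ + α·Naᵢ)].
10^(Vm/60.1) = 10^(-36.1/60.1) = 0.2508
So 0.2508·(Kᵢ + α·Naᵢ) = Kₒ + α·Naₒ → α = (0.2508·110.0 − 8.42) / (145.0 − 0.2508·7.87)
α = (27.59 − 8.42) / (145.0 − 1.974) = 19.17/143 = 0.134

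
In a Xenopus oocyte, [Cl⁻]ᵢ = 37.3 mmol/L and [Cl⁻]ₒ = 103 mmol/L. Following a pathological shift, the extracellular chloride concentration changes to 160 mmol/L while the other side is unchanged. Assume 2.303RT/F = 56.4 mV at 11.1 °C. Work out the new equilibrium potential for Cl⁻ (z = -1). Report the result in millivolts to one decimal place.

After the shift: [Cl⁻]_out = 160, [Cl⁻]_in = 37.3 mmol/L.
E_new = (56.4/-1)·log₁₀(160/37.3) = -56.40 · (0.6324) = -35.67 mV

-35.7 mV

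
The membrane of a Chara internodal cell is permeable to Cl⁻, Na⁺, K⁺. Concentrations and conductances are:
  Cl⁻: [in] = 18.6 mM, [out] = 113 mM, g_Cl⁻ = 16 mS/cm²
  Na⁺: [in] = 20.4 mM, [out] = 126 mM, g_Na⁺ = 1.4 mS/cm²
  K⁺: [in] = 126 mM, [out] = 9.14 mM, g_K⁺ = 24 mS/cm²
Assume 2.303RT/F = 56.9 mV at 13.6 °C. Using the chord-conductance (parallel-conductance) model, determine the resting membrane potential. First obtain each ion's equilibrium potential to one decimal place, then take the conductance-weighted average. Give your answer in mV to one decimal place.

E_Cl⁻ = (56.9/-1)·log₁₀(113/18.6) = -44.6 mV
E_Na⁺ = (56.9/1)·log₁₀(126/20.4) = 45.0 mV
E_K⁺ = (56.9/1)·log₁₀(9.14/126) = -64.8 mV
Vm = (Σ gᵢEᵢ)/(Σ gᵢ) = (16·-44.6 + 1.4·45.0 + 24·-64.8) / (16 + 1.4 + 24)
= -2205.80 / 41.4 = -53.28 mV

-53.3 mV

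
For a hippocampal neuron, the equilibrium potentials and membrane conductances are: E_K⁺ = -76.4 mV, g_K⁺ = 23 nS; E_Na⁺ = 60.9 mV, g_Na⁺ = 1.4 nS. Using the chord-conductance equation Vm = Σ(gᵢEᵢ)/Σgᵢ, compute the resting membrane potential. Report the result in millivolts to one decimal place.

-68.5 mV

Σ gᵢEᵢ = 23·(-76.4) + 1.4·(60.9) = -1671.94
Σ gᵢ = 23 + 1.4 = 24.4
Vm = -1671.94 / 24.4 = -68.52 mV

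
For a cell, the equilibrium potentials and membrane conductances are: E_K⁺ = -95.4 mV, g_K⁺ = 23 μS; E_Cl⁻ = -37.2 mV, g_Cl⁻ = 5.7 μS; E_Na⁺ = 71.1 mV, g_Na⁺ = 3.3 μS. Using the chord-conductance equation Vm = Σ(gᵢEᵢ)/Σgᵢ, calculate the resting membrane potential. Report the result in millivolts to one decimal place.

Σ gᵢEᵢ = 23·(-95.4) + 5.7·(-37.2) + 3.3·(71.1) = -2171.61
Σ gᵢ = 23 + 5.7 + 3.3 = 32
Vm = -2171.61 / 32 = -67.86 mV

-67.9 mV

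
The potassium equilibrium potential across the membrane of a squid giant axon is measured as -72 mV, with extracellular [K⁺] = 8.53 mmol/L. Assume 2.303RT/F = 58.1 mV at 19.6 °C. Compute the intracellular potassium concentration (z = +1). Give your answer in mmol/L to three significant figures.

148 mmol/L

Nernst: E = (58.1/1) · log₁₀([out]/[in]), so log₁₀([out]/[in]) = -72.0 × 1 / 58.1 = -1.2392.
[out]/[in] = 10^(-1.2392) = 0.05764.
[in] = 8.53 / 0.05764 = 148 mmol/L.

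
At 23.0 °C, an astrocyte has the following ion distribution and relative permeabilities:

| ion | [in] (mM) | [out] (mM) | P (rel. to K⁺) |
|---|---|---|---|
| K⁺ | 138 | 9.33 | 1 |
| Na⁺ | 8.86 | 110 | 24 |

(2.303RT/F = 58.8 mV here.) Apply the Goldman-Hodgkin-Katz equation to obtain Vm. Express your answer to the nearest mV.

Vm = 58.8 · log₁₀[(Σ P·[cation]ₒ + Σ P·[anion]ᵢ) / (Σ P·[cation]ᵢ + Σ P·[anion]ₒ)]
Numerator = 1×9.33 + 24×110 = 2649
Denominator = 1×138 + 24×8.86 = 350.6
Vm = 58.8 · log₁₀(7.5557) = 58.8 × (0.8783) = 51.64 mV

52 mV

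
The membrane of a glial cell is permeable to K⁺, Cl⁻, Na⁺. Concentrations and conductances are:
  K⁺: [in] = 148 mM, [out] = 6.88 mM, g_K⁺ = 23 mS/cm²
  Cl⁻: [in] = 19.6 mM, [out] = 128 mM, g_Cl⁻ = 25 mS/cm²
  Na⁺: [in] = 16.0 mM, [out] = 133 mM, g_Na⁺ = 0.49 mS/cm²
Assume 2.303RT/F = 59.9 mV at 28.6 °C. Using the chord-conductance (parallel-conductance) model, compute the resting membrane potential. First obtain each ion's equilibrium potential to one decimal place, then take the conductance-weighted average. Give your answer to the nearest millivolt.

E_K⁺ = (59.9/1)·log₁₀(6.88/148) = -79.8 mV
E_Cl⁻ = (59.9/-1)·log₁₀(128/19.6) = -48.8 mV
E_Na⁺ = (59.9/1)·log₁₀(133/16.0) = 55.1 mV
Vm = (Σ gᵢEᵢ)/(Σ gᵢ) = (23·-79.8 + 25·-48.8 + 0.49·55.1) / (23 + 25 + 0.49)
= -3028.40 / 48.49 = -62.45 mV

-62 mV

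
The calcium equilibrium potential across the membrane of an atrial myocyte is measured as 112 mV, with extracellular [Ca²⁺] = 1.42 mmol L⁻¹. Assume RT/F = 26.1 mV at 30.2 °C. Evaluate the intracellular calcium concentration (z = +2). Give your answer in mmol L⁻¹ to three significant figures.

0.000266 mmol L⁻¹

Nernst: E = (26.1/2) · ln([out]/[in]), so ln([out]/[in]) = 112.0 × 2 / 26.1 = 8.5824.
[out]/[in] = e^(8.5824) = 5337.
[in] = 1.42 / 5337 = 0.0002661 mmol L⁻¹.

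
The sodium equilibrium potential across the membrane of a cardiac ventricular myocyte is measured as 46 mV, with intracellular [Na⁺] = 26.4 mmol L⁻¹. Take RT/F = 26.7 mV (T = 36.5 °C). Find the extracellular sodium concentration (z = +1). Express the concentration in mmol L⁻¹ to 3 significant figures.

148 mmol L⁻¹

Nernst: E = (26.7/1) · ln([out]/[in]), so ln([out]/[in]) = 46.0 × 1 / 26.7 = 1.7228.
[out]/[in] = e^(1.7228) = 5.6.
[out] = 5.6 × 26.4 = 147.9 mmol L⁻¹.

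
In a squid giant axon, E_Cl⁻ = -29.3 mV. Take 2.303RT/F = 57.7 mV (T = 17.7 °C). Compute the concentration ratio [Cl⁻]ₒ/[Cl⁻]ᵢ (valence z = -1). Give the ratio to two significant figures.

3.2

log₁₀([out]/[in]) = E·z/(57.7) = -29.3 × -1 / 57.7 = 0.5078
[out]/[in] = 10^(0.5078) = 3.22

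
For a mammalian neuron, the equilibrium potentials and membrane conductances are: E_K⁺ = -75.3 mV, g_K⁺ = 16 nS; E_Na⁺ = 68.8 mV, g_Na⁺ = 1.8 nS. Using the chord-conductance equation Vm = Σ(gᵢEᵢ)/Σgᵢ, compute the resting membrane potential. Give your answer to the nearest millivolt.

Σ gᵢEᵢ = 16·(-75.3) + 1.8·(68.8) = -1080.96
Σ gᵢ = 16 + 1.8 = 17.8
Vm = -1080.96 / 17.8 = -60.73 mV

-61 mV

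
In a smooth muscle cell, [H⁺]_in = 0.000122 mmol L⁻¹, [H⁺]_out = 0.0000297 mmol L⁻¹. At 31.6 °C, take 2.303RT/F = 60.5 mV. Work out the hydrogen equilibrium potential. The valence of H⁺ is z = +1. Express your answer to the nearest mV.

E = (60.5/z) · log₁₀([H⁺]_out/[H⁺]_in) with z = +1.
= (60.5/1) · log₁₀(0.0000297/0.000122) = 60.50 · log₁₀(0.2434)
= 60.50 · (-0.6136) = -37.12 mV

-37 mV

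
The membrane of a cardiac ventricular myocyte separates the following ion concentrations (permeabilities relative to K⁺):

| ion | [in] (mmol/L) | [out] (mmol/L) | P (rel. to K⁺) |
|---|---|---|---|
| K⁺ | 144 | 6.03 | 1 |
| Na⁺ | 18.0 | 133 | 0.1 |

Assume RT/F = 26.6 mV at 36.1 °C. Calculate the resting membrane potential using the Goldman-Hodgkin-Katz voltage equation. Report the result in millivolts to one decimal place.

Vm = 26.6 · ln[(Σ P·[cation]ₒ + Σ P·[anion]ᵢ) / (Σ P·[cation]ᵢ + Σ P·[anion]ₒ)]
Numerator = 1×6.03 + 0.1×133 = 19.33
Denominator = 1×144 + 0.1×18.0 = 145.8
Vm = 26.6 · ln(0.13258) = 26.6 × (-2.0206) = -53.75 mV

-53.7 mV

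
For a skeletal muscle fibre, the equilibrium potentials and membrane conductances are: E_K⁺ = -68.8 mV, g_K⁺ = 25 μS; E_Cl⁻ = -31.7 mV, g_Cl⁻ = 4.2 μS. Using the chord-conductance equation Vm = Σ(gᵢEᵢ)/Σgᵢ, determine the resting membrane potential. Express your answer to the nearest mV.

-63 mV

Σ gᵢEᵢ = 25·(-68.8) + 4.2·(-31.7) = -1853.14
Σ gᵢ = 25 + 4.2 = 29.2
Vm = -1853.14 / 29.2 = -63.46 mV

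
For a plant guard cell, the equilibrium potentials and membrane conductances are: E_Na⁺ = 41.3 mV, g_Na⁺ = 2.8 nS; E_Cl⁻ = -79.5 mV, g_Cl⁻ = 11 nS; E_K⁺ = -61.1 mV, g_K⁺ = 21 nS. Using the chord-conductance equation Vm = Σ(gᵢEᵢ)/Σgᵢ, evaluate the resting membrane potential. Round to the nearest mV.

-59 mV

Σ gᵢEᵢ = 2.8·(41.3) + 11·(-79.5) + 21·(-61.1) = -2041.96
Σ gᵢ = 2.8 + 11 + 21 = 34.8
Vm = -2041.96 / 34.8 = -58.68 mV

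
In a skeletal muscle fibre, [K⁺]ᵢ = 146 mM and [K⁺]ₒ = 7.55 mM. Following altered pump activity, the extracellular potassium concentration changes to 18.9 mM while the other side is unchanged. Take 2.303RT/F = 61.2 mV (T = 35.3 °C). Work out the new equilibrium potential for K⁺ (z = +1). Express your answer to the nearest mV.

After the shift: [K⁺]_out = 18.9, [K⁺]_in = 146 mM.
E_new = (61.2/1)·log₁₀(18.9/146) = 61.20 · (-0.8879) = -54.34 mV

-54 mV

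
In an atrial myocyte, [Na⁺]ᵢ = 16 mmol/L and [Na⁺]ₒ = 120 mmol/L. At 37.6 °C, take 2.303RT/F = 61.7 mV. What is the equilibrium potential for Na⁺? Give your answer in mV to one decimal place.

54.0 mV

E = (61.7/z) · log₁₀([Na⁺]_out/[Na⁺]_in) with z = +1.
= (61.7/1) · log₁₀(120/16) = 61.70 · log₁₀(7.5)
= 61.70 · (0.8751) = 53.99 mV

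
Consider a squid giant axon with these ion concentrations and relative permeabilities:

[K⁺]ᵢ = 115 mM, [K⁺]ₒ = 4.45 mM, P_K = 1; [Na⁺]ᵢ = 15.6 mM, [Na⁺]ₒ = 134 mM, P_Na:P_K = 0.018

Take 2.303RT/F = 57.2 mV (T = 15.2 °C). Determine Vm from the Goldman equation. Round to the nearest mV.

Vm = 57.2 · log₁₀[(Σ P·[cation]ₒ + Σ P·[anion]ᵢ) / (Σ P·[cation]ᵢ + Σ P·[anion]ₒ)]
Numerator = 1×4.45 + 0.018×134 = 6.862
Denominator = 1×115 + 0.018×15.6 = 115.3
Vm = 57.2 · log₁₀(0.059524) = 57.2 × (-1.2253) = -70.09 mV

-70 mV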